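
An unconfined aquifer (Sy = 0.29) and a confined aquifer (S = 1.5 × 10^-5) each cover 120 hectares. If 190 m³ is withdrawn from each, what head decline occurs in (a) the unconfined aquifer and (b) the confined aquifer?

Δh_u ≈ 5.46 × 10^-4 m; Δh_c ≈ 10.6 m

A = 120 hectares = 1.2 × 10^6 m²
Unconfined: Δh_u = ΔV/(Sy·A) = 190/(0.29 × 1.2 × 10^6) = 5.46 × 10^-4 m
Confined: Δh_c = ΔV/(S·A) = 190/(1.5 × 10^-5 × 1.2 × 10^6) = 10.56 m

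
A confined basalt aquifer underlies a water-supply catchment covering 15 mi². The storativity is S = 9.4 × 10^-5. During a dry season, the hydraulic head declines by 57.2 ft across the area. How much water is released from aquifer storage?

A = 15 mi² = 3.885 × 10^7 m²
Δh = 57.2 ft = 17.43 m
ΔV = S × A × Δh = 9.4 × 10^-5 × 3.885 × 10^7 m² × 17.43 m = 63670 m³

ΔV ≈ 63700 m³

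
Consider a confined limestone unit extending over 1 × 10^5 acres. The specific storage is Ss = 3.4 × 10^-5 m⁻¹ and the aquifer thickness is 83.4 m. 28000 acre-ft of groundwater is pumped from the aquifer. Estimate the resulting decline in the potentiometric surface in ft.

Δh ≈ 98.7 ft

S = Ss × b = 3.4 × 10^-5 m⁻¹ × 83.4 m = 2.836 × 10^-3
A = 1 × 10^5 acres = 4.047 × 10^8 m²
ΔV = 28000 acre-ft = 3.454 × 10^7 m³
Δh = ΔV / (S × A) = 3.454 × 10^7 m³ / (0.002836 × 4.047 × 10^8 m²) = 30.1 m
Δh = 30.1 m = 98.74 ft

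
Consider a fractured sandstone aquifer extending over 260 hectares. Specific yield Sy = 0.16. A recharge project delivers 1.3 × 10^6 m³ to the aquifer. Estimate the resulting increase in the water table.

A = 260 hectares = 2.6 × 10^6 m²
Δh = ΔV / (Sy × A) = 1.3 × 10^6 m³ / (0.16 × 2.6 × 10^6 m²) = 3.125 m

Δh ≈ 3.12 m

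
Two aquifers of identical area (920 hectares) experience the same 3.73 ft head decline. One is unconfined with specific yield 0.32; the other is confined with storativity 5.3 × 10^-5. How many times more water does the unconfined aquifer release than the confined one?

A = 920 hectares = 9.2 × 10^6 m²
Δh = 3.73 ft = 1.137 m
Unconfined: ΔV_u = Sy × A × Δh = 0.32 × 9.2 × 10^6 × 1.137 = 3.347 × 10^6 m³
Confined: ΔV_c = S × A × Δh = 5.3 × 10^-5 × 9.2 × 10^6 × 1.137 = 554.4 m³
Ratio = ΔV_u / ΔV_c = Sy / S = 0.32 / 5.3 × 10^-5 = 6038

ΔV_u / ΔV_c ≈ 6040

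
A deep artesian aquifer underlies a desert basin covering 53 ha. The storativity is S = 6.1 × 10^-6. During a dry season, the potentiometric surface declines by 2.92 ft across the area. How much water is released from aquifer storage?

A = 53 ha = 5.3 × 10^5 m²
Δh = 2.92 ft = 0.89 m
ΔV = S × A × Δh = 6.1 × 10^-6 × 5.3 × 10^5 m² × 0.89 m = 2.877 m³

ΔV ≈ 2.88 m³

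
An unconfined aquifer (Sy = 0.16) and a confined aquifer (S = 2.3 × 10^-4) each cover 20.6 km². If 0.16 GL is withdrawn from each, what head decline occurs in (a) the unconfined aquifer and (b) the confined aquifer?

A = 20.6 km² = 2.06 × 10^7 m²
ΔV = 0.16 GL = 1.6 × 10^5 m³
Unconfined: Δh_u = ΔV/(Sy·A) = 1.6 × 10^5/(0.16 × 2.06 × 10^7) = 0.04854 m
Confined: Δh_c = ΔV/(S·A) = 1.6 × 10^5/(2.3 × 10^-4 × 2.06 × 10^7) = 33.77 m

Δh_u ≈ 0.0485 m; Δh_c ≈ 33.8 m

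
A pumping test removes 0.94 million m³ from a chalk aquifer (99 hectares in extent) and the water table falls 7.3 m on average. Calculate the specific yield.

Sy ≈ 0.13

A = 99 hectares = 9.9 × 10^5 m²
ΔV = 0.94 million m³ = 9.4 × 10^5 m³
Sy = ΔV / (A × Δh) = 9.4 × 10^5 m³ / (9.9 × 10^5 m² × 7.3 m) = 0.1301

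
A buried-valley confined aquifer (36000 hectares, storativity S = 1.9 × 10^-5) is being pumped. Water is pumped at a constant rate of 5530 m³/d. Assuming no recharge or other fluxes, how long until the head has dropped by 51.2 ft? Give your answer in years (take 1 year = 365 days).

t ≈ 0.0529 years

A = 36000 hectares = 3.6 × 10^8 m²
Δh = 51.2 ft = 15.61 m
ΔV = S × A × Δh = 1.9 × 10^-5 × 3.6 × 10^8 × 15.61 = 1.067 × 10^5 m³
t = ΔV / Q = 1.067 × 10^5 m³ / 5530 m³/d = 19.3 d
t = 19.3 d ≈ 0.05288 years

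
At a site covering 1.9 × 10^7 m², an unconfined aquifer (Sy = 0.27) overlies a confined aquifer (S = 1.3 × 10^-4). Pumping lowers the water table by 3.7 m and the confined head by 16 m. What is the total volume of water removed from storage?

ΔV ≈ 1.9 × 10^7 m³

Unconfined: ΔV_u = Sy × A × Δh_u = 0.27 × 1.9 × 10^7 × 3.7 = 1.898 × 10^7 m³
Confined: ΔV_c = S × A × Δh_c = 1.3 × 10^-4 × 1.9 × 10^7 × 16 = 39520 m³
Total ΔV = 1.898 × 10^7 + 39520 = 1.902 × 10^7 m³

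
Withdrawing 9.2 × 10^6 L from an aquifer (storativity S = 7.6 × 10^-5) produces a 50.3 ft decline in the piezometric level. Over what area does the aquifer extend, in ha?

Δh = 50.3 ft = 15.33 m
ΔV = 9.2 × 10^6 L = 9200 m³
A = ΔV / (S × Δh) = 9200 / (7.6 × 10^-5 × 15.33) = 7.896 × 10^6 m²
A = 7.896 × 10^6 m² = 789.6 ha

A ≈ 790 ha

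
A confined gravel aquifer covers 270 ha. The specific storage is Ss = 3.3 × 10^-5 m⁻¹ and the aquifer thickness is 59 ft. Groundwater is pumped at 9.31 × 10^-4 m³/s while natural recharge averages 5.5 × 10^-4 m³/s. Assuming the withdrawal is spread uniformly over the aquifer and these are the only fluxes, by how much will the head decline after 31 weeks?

Δh ≈ 4.46 m

b = 59 ft = 17.98 m
S = Ss × b = 3.3 × 10^-5 m⁻¹ × 17.98 m = 5.934 × 10^-4
A = 270 ha = 2.7 × 10^6 m²
Net abstraction = 9.31 × 10^-4 − 5.5 × 10^-4 = 3.81 × 10^-4 m³/s
Q_net = 3.81 × 10^-4 m³/s = 32.92 m³/d
t = 31 weeks = 217 d
ΔV = Q × t = 32.92 m³/d × 217 d = 7143 m³
Δh = ΔV / (S × A) = 7143 / (5.934 × 10^-4 × 2.7 × 10^6) = 4.458 m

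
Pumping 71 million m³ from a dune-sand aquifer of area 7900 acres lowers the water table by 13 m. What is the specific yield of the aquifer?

Sy ≈ 0.17

A = 7900 acres = 3.197 × 10^7 m²
ΔV = 71 million m³ = 7.1 × 10^7 m³
Sy = ΔV / (A × Δh) = 7.1 × 10^7 m³ / (3.197 × 10^7 m² × 13 m) = 0.1708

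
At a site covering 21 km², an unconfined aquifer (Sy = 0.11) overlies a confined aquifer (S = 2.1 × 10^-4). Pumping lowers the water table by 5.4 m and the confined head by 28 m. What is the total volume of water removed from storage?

ΔV ≈ 1.26 × 10^7 m³

A = 21 km² = 2.1 × 10^7 m²
Unconfined: ΔV_u = Sy × A × Δh_u = 0.11 × 2.1 × 10^7 × 5.4 = 1.247 × 10^7 m³
Confined: ΔV_c = S × A × Δh_c = 2.1 × 10^-4 × 2.1 × 10^7 × 28 = 1.235 × 10^5 m³
Total ΔV = 1.247 × 10^7 + 1.235 × 10^5 = 1.26 × 10^7 m³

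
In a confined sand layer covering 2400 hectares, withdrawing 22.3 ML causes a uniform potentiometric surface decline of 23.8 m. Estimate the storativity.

S ≈ 3.9 × 10^-5

A = 2400 hectares = 2.4 × 10^7 m²
ΔV = 22.3 ML = 22300 m³
S = ΔV / (A × Δh) = 22300 m³ / (2.4 × 10^7 m² × 23.8 m) = 3.904 × 10^-5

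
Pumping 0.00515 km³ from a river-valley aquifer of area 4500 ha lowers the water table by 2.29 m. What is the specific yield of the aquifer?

A = 4500 ha = 4.5 × 10^7 m²
ΔV = 0.00515 km³ = 5.15 × 10^6 m³
Sy = ΔV / (A × Δh) = 5.15 × 10^6 m³ / (4.5 × 10^7 m² × 2.29 m) = 0.04998

Sy ≈ 0.05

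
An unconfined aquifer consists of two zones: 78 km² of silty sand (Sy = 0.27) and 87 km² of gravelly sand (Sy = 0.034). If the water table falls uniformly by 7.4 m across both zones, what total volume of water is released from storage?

ΔV ≈ 1.78 × 10^8 m³

A₁ = 78 km² = 7.8 × 10^7 m²; A₂ = 87 km² = 8.7 × 10^7 m²
ΔV₁ = 0.27 × 7.8 × 10^7 × 7.4 = 1.558 × 10^8 m³
ΔV₂ = 0.034 × 8.7 × 10^7 × 7.4 = 2.189 × 10^7 m³
ΔV = ΔV₁ + ΔV₂ = 1.777 × 10^8 m³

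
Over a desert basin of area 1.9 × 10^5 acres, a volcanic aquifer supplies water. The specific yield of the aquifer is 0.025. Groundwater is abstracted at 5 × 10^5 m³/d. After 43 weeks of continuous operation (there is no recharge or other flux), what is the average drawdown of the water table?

A = 1.9 × 10^5 acres = 7.689 × 10^8 m²
t = 43 weeks = 301 d
ΔV = Q × t = 5 × 10^5 m³/d × 301 d = 1.505 × 10^8 m³
Δh = ΔV / (Sy × A) = 1.505 × 10^8 / (0.025 × 7.689 × 10^8) = 7.829 m

Δh ≈ 7.83 m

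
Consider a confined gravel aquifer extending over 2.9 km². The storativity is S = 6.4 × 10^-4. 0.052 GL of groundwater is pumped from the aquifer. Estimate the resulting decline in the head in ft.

A = 2.9 km² = 2.9 × 10^6 m²
ΔV = 0.052 GL = 52000 m³
Δh = ΔV / (S × A) = 52000 m³ / (6.4 × 10^-4 × 2.9 × 10^6 m²) = 28.02 m
Δh = 28.02 m = 91.92 ft

Δh ≈ 91.9 ft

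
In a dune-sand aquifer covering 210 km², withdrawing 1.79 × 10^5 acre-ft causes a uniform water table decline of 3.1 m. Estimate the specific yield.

A = 210 km² = 2.1 × 10^8 m²
ΔV = 1.79 × 10^5 acre-ft = 2.208 × 10^8 m³
Sy = ΔV / (A × Δh) = 2.208 × 10^8 m³ / (2.1 × 10^8 m² × 3.1 m) = 0.3392

Sy ≈ 0.34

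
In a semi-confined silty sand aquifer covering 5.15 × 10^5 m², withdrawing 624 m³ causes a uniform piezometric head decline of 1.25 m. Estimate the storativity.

S = ΔV / (A × Δh) = 624 m³ / (5.15 × 10^5 m² × 1.25 m) = 9.693 × 10^-4

S ≈ 9.7 × 10^-4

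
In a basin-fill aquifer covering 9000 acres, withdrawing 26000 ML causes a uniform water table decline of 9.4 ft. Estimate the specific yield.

A = 9000 acres = 3.642 × 10^7 m²
Δh = 9.4 ft = 2.865 m
ΔV = 26000 ML = 2.6 × 10^7 m³
Sy = ΔV / (A × Δh) = 2.6 × 10^7 m³ / (3.642 × 10^7 m² × 2.865 m) = 0.2492

Sy ≈ 0.25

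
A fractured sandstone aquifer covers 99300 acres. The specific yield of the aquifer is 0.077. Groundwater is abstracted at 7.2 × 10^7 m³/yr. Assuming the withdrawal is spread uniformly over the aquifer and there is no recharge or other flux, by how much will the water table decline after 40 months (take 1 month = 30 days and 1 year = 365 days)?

Δh ≈ 7.65 m

A = 99300 acres = 4.019 × 10^8 m²
Q = 7.2 × 10^7 m³/yr = 1.973 × 10^5 m³/d
t = 40 months = 1200 d
ΔV = Q × t = 1.973 × 10^5 m³/d × 1200 d = 2.367 × 10^8 m³
Δh = ΔV / (Sy × A) = 2.367 × 10^8 / (0.077 × 4.019 × 10^8) = 7.65 m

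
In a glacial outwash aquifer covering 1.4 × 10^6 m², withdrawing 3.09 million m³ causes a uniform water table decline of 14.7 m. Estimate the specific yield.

ΔV = 3.09 million m³ = 3.09 × 10^6 m³
Sy = ΔV / (A × Δh) = 3.09 × 10^6 m³ / (1.4 × 10^6 m² × 14.7 m) = 0.1501

Sy ≈ 0.15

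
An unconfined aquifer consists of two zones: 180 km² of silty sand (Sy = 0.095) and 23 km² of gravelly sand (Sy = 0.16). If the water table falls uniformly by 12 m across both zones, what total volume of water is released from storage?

ΔV ≈ 2.49 × 10^8 m³

A₁ = 180 km² = 1.8 × 10^8 m²; A₂ = 23 km² = 2.3 × 10^7 m²
ΔV₁ = 0.095 × 1.8 × 10^8 × 12 = 2.052 × 10^8 m³
ΔV₂ = 0.16 × 2.3 × 10^7 × 12 = 4.416 × 10^7 m³
ΔV = ΔV₁ + ΔV₂ = 2.494 × 10^8 m³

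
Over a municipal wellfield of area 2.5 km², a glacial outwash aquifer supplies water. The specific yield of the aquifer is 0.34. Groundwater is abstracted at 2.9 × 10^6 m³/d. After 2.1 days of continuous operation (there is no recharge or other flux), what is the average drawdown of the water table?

A = 2.5 km² = 2.5 × 10^6 m²
ΔV = Q × t = 2.9 × 10^6 m³/d × 2.1 d = 6.09 × 10^6 m³
Δh = ΔV / (Sy × A) = 6.09 × 10^6 / (0.34 × 2.5 × 10^6) = 7.165 m

Δh ≈ 7.16 m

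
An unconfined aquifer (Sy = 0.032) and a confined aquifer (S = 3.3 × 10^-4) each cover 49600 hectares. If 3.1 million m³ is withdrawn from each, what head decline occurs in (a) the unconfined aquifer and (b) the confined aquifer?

Δh_u ≈ 0.195 m; Δh_c ≈ 18.9 m

A = 49600 hectares = 4.96 × 10^8 m²
ΔV = 3.1 million m³ = 3.1 × 10^6 m³
Unconfined: Δh_u = ΔV/(Sy·A) = 3.1 × 10^6/(0.032 × 4.96 × 10^8) = 0.1953 m
Confined: Δh_c = ΔV/(S·A) = 3.1 × 10^6/(3.3 × 10^-4 × 4.96 × 10^8) = 18.94 m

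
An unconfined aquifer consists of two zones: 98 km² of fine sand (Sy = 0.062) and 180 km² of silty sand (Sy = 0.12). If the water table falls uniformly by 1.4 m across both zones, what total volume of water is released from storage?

ΔV ≈ 3.87 × 10^7 m³

A₁ = 98 km² = 9.8 × 10^7 m²; A₂ = 180 km² = 1.8 × 10^8 m²
ΔV₁ = 0.062 × 9.8 × 10^7 × 1.4 = 8.506 × 10^6 m³
ΔV₂ = 0.12 × 1.8 × 10^8 × 1.4 = 3.024 × 10^7 m³
ΔV = ΔV₁ + ΔV₂ = 3.875 × 10^7 m³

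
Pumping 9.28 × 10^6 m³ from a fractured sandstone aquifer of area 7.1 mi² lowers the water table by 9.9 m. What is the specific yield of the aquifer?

A = 7.1 mi² = 1.839 × 10^7 m²
Sy = ΔV / (A × Δh) = 9.28 × 10^6 m³ / (1.839 × 10^7 m² × 9.9 m) = 0.05097

Sy ≈ 0.051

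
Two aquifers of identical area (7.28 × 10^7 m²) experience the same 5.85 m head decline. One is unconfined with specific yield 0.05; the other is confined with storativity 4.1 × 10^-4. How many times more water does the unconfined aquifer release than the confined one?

Unconfined: ΔV_u = Sy × A × Δh = 0.05 × 7.28 × 10^7 × 5.85 = 2.129 × 10^7 m³
Confined: ΔV_c = S × A × Δh = 4.1 × 10^-4 × 7.28 × 10^7 × 5.85 = 1.746 × 10^5 m³
Ratio = ΔV_u / ΔV_c = Sy / S = 0.05 / 4.1 × 10^-4 = 122

ΔV_u / ΔV_c ≈ 122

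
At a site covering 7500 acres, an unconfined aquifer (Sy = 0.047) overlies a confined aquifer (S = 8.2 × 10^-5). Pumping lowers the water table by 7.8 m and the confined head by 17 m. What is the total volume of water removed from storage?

A = 7500 acres = 3.035 × 10^7 m²
Unconfined: ΔV_u = Sy × A × Δh_u = 0.047 × 3.035 × 10^7 × 7.8 = 1.113 × 10^7 m³
Confined: ΔV_c = S × A × Δh_c = 8.2 × 10^-5 × 3.035 × 10^7 × 17 = 42310 m³
Total ΔV = 1.113 × 10^7 + 42310 = 1.117 × 10^7 m³

ΔV ≈ 1.12 × 10^7 m³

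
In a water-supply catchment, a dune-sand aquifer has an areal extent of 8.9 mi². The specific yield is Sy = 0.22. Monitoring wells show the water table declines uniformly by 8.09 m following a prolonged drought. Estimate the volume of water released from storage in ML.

ΔV ≈ 41000 ML

A = 8.9 mi² = 2.305 × 10^7 m²
ΔV = Sy × A × Δh = 0.22 × 2.305 × 10^7 m² × 8.09 m = 4.103 × 10^7 m³
ΔV = 4.103 × 10^7 m³ = 41030 ML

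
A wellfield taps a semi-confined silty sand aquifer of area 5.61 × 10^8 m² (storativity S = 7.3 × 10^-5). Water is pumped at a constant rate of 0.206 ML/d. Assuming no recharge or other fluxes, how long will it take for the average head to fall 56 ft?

Δh = 56 ft = 17.07 m
ΔV = S × A × Δh = 7.3 × 10^-5 × 5.61 × 10^8 × 17.07 = 6.99 × 10^5 m³
Q = 0.206 ML/d = 206 m³/d
t = ΔV / Q = 6.99 × 10^5 m³ / 206 m³/d = 3393 d

t ≈ 3390 days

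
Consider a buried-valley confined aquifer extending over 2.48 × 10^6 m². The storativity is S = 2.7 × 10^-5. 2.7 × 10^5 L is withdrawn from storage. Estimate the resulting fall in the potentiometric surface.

Δh ≈ 4.03 m

ΔV = 2.7 × 10^5 L = 270 m³
Δh = ΔV / (S × A) = 270 m³ / (2.7 × 10^-5 × 2.48 × 10^6 m²) = 4.032 m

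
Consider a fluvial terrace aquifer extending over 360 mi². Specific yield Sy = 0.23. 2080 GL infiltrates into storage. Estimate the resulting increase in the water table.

Δh ≈ 9.7 m

A = 360 mi² = 9.324 × 10^8 m²
ΔV = 2080 GL = 2.08 × 10^9 m³
Δh = ΔV / (Sy × A) = 2.08 × 10^9 m³ / (0.23 × 9.324 × 10^8 m²) = 9.699 m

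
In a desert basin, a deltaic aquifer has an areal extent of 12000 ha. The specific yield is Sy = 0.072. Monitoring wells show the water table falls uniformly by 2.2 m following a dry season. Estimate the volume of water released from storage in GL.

A = 12000 ha = 1.2 × 10^8 m²
ΔV = Sy × A × Δh = 0.072 × 1.2 × 10^8 m² × 2.2 m = 1.901 × 10^7 m³
ΔV = 1.901 × 10^7 m³ = 19.01 GL

ΔV ≈ 19 GL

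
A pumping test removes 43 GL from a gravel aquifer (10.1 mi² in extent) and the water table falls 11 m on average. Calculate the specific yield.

Sy ≈ 0.15

A = 10.1 mi² = 2.616 × 10^7 m²
ΔV = 43 GL = 4.3 × 10^7 m³
Sy = ΔV / (A × Δh) = 4.3 × 10^7 m³ / (2.616 × 10^7 m² × 11 m) = 0.1494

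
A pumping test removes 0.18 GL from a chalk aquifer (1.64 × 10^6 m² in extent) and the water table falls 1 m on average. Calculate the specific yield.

Sy ≈ 0.11

ΔV = 0.18 GL = 1.8 × 10^5 m³
Sy = ΔV / (A × Δh) = 1.8 × 10^5 m³ / (1.64 × 10^6 m² × 1 m) = 0.1098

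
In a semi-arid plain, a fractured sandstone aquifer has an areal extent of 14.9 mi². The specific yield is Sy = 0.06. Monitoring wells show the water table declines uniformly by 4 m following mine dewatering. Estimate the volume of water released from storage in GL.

A = 14.9 mi² = 3.859 × 10^7 m²
ΔV = Sy × A × Δh = 0.06 × 3.859 × 10^7 m² × 4 m = 9.262 × 10^6 m³
ΔV = 9.262 × 10^6 m³ = 9.262 GL

ΔV ≈ 9.26 GL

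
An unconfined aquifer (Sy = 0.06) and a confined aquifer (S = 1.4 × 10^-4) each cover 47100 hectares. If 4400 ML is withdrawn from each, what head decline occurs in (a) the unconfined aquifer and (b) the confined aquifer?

A = 47100 hectares = 4.71 × 10^8 m²
ΔV = 4400 ML = 4.4 × 10^6 m³
Unconfined: Δh_u = ΔV/(Sy·A) = 4.4 × 10^6/(0.06 × 4.71 × 10^8) = 0.1557 m
Confined: Δh_c = ΔV/(S·A) = 4.4 × 10^6/(1.4 × 10^-4 × 4.71 × 10^8) = 66.73 m

Δh_u ≈ 0.156 m; Δh_c ≈ 66.7 m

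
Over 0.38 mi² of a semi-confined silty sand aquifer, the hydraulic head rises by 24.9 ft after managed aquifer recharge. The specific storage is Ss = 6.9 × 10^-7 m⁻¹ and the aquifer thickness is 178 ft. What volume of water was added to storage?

ΔV ≈ 280 m³

b = 178 ft = 54.25 m
S = Ss × b = 6.9 × 10^-7 m⁻¹ × 54.25 m = 3.744 × 10^-5
A = 0.38 mi² = 9.842 × 10^5 m²
Δh = 24.9 ft = 7.59 m
ΔV = S × A × Δh = 3.744 × 10^-5 × 9.842 × 10^5 m² × 7.59 m = 279.6 m³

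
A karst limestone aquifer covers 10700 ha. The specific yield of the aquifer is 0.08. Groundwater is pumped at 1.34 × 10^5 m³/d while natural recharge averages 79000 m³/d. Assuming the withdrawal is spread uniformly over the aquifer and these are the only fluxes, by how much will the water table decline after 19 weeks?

Δh ≈ 0.855 m

A = 10700 ha = 1.07 × 10^8 m²
Net abstraction = 1.34 × 10^5 − 79000 = 55000 m³/d
t = 19 weeks = 133 d
ΔV = Q × t = 55000 m³/d × 133 d = 7.315 × 10^6 m³
Δh = ΔV / (Sy × A) = 7.315 × 10^6 / (0.08 × 1.07 × 10^8) = 0.8546 m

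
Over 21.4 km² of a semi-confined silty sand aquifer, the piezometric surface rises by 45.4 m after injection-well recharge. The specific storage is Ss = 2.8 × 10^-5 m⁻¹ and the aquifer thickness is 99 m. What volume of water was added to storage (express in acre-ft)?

S = Ss × b = 2.8 × 10^-5 m⁻¹ × 99 m = 2.772 × 10^-3
A = 21.4 km² = 2.14 × 10^7 m²
ΔV = S × A × Δh = 0.002772 × 2.14 × 10^7 m² × 45.4 m = 2.693 × 10^6 m³
ΔV = 2.693 × 10^6 m³ = 2183 acre-ft

ΔV ≈ 2180 acre-ft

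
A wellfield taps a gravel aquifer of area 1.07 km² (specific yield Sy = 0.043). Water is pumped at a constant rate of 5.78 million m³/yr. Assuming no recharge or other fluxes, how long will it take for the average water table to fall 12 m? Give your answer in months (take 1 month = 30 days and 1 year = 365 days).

A = 1.07 km² = 1.07 × 10^6 m²
ΔV = Sy × A × Δh = 0.043 × 1.07 × 10^6 × 12 = 5.521 × 10^5 m³
Q = 5.78 million m³/yr = 15840 m³/d
t = ΔV / Q = 5.521 × 10^5 m³ / 15840 m³/d = 34.87 d
t = 34.87 d ≈ 1.162 months

t ≈ 1.16 months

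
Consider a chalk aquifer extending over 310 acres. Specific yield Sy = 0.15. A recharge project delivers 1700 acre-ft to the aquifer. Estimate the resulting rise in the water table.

A = 310 acres = 1.255 × 10^6 m²
ΔV = 1700 acre-ft = 2.097 × 10^6 m³
Δh = ΔV / (Sy × A) = 2.097 × 10^6 m³ / (0.15 × 1.255 × 10^6 m²) = 11.14 m

Δh ≈ 11.1 m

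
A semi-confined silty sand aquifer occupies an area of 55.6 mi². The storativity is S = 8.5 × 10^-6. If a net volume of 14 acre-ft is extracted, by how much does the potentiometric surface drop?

Δh ≈ 14.1 m

A = 55.6 mi² = 1.44 × 10^8 m²
ΔV = 14 acre-ft = 17270 m³
Δh = ΔV / (S × A) = 17270 m³ / (8.5 × 10^-6 × 1.44 × 10^8 m²) = 14.11 m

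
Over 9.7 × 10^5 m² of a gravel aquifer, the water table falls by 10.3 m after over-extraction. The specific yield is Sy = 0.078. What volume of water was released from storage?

ΔV ≈ 7.79 × 10^5 m³

ΔV = Sy × A × Δh = 0.078 × 9.7 × 10^5 m² × 10.3 m = 7.793 × 10^5 m³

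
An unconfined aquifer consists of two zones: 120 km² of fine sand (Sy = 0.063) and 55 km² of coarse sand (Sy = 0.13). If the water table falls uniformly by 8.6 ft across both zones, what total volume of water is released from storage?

A₁ = 120 km² = 1.2 × 10^8 m²; A₂ = 55 km² = 5.5 × 10^7 m²
Δh = 8.6 ft = 2.621 m
ΔV₁ = 0.063 × 1.2 × 10^8 × 2.621 = 1.982 × 10^7 m³
ΔV₂ = 0.13 × 5.5 × 10^7 × 2.621 = 1.874 × 10^7 m³
ΔV = ΔV₁ + ΔV₂ = 3.856 × 10^7 m³

ΔV ≈ 3.86 × 10^7 m³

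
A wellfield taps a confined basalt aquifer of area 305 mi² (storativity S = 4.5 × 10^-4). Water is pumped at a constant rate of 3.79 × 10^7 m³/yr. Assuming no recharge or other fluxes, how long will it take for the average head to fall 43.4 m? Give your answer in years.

t ≈ 0.407 years

A = 305 mi² = 7.899 × 10^8 m²
ΔV = S × A × Δh = 4.5 × 10^-4 × 7.899 × 10^8 × 43.4 = 1.543 × 10^7 m³
Q = 3.79 × 10^7 m³/yr = 1.038 × 10^5 m³/d
t = ΔV / Q = 1.543 × 10^7 m³ / 1.038 × 10^5 m³/d = 148.6 d
t = 148.6 d ≈ 0.4071 years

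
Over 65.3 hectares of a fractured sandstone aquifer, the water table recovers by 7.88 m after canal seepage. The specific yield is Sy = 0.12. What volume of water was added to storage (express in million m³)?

ΔV ≈ 0.617 million m³

A = 65.3 hectares = 6.53 × 10^5 m²
ΔV = Sy × A × Δh = 0.12 × 6.53 × 10^5 m² × 7.88 m = 6.175 × 10^5 m³
ΔV = 6.175 × 10^5 m³ = 0.6175 million m³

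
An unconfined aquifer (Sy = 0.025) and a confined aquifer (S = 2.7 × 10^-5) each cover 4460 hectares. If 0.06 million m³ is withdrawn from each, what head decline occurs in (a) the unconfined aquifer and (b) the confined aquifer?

A = 4460 hectares = 4.46 × 10^7 m²
ΔV = 0.06 million m³ = 60000 m³
Unconfined: Δh_u = ΔV/(Sy·A) = 60000/(0.025 × 4.46 × 10^7) = 0.05381 m
Confined: Δh_c = ΔV/(S·A) = 60000/(2.7 × 10^-5 × 4.46 × 10^7) = 49.83 m

Δh_u ≈ 0.0538 m; Δh_c ≈ 49.8 m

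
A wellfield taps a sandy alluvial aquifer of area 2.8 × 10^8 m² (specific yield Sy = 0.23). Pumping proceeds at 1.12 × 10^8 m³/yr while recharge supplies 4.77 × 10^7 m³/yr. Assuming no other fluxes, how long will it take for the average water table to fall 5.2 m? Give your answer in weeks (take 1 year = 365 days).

t ≈ 272 weeks

ΔV = Sy × A × Δh = 0.23 × 2.8 × 10^8 × 5.2 = 3.349 × 10^8 m³
Net withdrawal = 1.12 × 10^8 − 4.77 × 10^7 = 6.43 × 10^7 m³/yr = 1.762 × 10^5 m³/d
t = ΔV / Q = 3.349 × 10^8 m³ / 1.762 × 10^5 m³/d = 1901 d
t = 1901 d ≈ 271.6 weeks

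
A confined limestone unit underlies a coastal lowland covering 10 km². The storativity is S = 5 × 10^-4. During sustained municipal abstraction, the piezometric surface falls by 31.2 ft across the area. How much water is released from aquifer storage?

ΔV ≈ 47500 m³

A = 10 km² = 1 × 10^7 m²
Δh = 31.2 ft = 9.51 m
ΔV = S × A × Δh = 5 × 10^-4 × 1 × 10^7 m² × 9.51 m = 47550 m³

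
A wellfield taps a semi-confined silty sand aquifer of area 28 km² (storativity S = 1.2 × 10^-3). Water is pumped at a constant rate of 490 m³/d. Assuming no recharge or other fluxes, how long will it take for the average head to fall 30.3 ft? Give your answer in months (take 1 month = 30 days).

A = 28 km² = 2.8 × 10^7 m²
Δh = 30.3 ft = 9.235 m
ΔV = S × A × Δh = 0.0012 × 2.8 × 10^7 × 9.235 = 3.103 × 10^5 m³
t = ΔV / Q = 3.103 × 10^5 m³ / 490 m³/d = 633.3 d
t = 633.3 d ≈ 21.11 months

t ≈ 21.1 months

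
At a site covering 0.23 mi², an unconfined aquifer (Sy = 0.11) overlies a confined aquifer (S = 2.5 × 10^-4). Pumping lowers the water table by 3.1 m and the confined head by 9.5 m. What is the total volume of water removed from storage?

A = 0.23 mi² = 5.957 × 10^5 m²
Unconfined: ΔV_u = Sy × A × Δh_u = 0.11 × 5.957 × 10^5 × 3.1 = 2.031 × 10^5 m³
Confined: ΔV_c = S × A × Δh_c = 2.5 × 10^-4 × 5.957 × 10^5 × 9.5 = 1415 m³
Total ΔV = 2.031 × 10^5 + 1415 = 2.045 × 10^5 m³

ΔV ≈ 2.05 × 10^5 m³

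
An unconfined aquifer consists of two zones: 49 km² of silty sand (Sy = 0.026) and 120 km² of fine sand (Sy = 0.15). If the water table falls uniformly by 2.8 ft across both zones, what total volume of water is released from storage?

A₁ = 49 km² = 4.9 × 10^7 m²; A₂ = 120 km² = 1.2 × 10^8 m²
Δh = 2.8 ft = 0.8534 m
ΔV₁ = 0.026 × 4.9 × 10^7 × 0.8534 = 1.087 × 10^6 m³
ΔV₂ = 0.15 × 1.2 × 10^8 × 0.8534 = 1.536 × 10^7 m³
ΔV = ΔV₁ + ΔV₂ = 1.645 × 10^7 m³

ΔV ≈ 1.64 × 10^7 m³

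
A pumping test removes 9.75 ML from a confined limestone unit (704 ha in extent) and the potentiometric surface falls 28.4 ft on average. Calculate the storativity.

S ≈ 1.6 × 10^-4

A = 704 ha = 7.04 × 10^6 m²
Δh = 28.4 ft = 8.656 m
ΔV = 9.75 ML = 9750 m³
S = ΔV / (A × Δh) = 9750 m³ / (7.04 × 10^6 m² × 8.656 m) = 1.6 × 10^-4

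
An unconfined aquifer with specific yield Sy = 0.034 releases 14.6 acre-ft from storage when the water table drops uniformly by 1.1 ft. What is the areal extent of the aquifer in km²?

A ≈ 1.58 km²

Δh = 1.1 ft = 0.3353 m
ΔV = 14.6 acre-ft = 18010 m³
A = ΔV / (Sy × Δh) = 18010 / (0.034 × 0.3353) = 1.58 × 10^6 m²
A = 1.58 × 10^6 m² = 1.58 km²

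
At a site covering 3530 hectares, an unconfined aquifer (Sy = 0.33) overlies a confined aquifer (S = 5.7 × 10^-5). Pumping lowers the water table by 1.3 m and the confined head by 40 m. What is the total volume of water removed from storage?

ΔV ≈ 1.52 × 10^7 m³

A = 3530 hectares = 3.53 × 10^7 m²
Unconfined: ΔV_u = Sy × A × Δh_u = 0.33 × 3.53 × 10^7 × 1.3 = 1.514 × 10^7 m³
Confined: ΔV_c = S × A × Δh_c = 5.7 × 10^-5 × 3.53 × 10^7 × 40 = 80480 m³
Total ΔV = 1.514 × 10^7 + 80480 = 1.522 × 10^7 m³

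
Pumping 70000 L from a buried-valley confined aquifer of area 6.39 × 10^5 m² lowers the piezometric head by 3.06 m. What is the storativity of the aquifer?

ΔV = 70000 L = 70 m³
S = ΔV / (A × Δh) = 70 m³ / (6.39 × 10^5 m² × 3.06 m) = 3.58 × 10^-5

S ≈ 3.6 × 10^-5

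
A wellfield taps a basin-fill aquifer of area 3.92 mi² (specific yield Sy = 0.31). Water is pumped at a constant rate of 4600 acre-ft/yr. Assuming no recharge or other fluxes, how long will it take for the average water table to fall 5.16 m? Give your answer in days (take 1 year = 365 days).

t ≈ 1040 days

A = 3.92 mi² = 1.015 × 10^7 m²
ΔV = Sy × A × Δh = 0.31 × 1.015 × 10^7 × 5.16 = 1.624 × 10^7 m³
Q = 4600 acre-ft/yr = 15550 m³/d
t = ΔV / Q = 1.624 × 10^7 m³ / 15550 m³/d = 1045 d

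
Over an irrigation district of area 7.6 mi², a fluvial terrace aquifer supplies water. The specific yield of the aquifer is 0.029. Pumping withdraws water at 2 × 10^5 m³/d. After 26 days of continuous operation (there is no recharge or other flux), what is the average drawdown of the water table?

A = 7.6 mi² = 1.968 × 10^7 m²
ΔV = Q × t = 2 × 10^5 m³/d × 26 d = 5.2 × 10^6 m³
Δh = ΔV / (Sy × A) = 5.2 × 10^6 / (0.029 × 1.968 × 10^7) = 9.109 m

Δh ≈ 9.11 m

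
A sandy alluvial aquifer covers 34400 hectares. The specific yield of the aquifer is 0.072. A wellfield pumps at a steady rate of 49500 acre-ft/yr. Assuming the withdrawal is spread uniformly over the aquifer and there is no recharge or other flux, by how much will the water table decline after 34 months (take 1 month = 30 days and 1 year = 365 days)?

Δh ≈ 6.89 m

A = 34400 hectares = 3.44 × 10^8 m²
Q = 49500 acre-ft/yr = 1.673 × 10^5 m³/d
t = 34 months = 1020 d
ΔV = Q × t = 1.673 × 10^5 m³/d × 1020 d = 1.706 × 10^8 m³
Δh = ΔV / (Sy × A) = 1.706 × 10^8 / (0.072 × 3.44 × 10^8) = 6.889 m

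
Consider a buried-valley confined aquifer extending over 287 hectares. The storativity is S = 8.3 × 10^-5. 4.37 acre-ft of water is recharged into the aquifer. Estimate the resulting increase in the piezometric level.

A = 287 hectares = 2.87 × 10^6 m²
ΔV = 4.37 acre-ft = 5390 m³
Δh = ΔV / (S × A) = 5390 m³ / (8.3 × 10^-5 × 2.87 × 10^6 m²) = 22.63 m

Δh ≈ 22.6 m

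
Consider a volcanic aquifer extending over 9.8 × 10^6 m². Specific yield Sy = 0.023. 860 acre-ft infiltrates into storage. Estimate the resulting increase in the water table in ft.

Δh ≈ 15.4 ft

ΔV = 860 acre-ft = 1.061 × 10^6 m³
Δh = ΔV / (Sy × A) = 1.061 × 10^6 m³ / (0.023 × 9.8 × 10^6 m²) = 4.706 m
Δh = 4.706 m = 15.44 ft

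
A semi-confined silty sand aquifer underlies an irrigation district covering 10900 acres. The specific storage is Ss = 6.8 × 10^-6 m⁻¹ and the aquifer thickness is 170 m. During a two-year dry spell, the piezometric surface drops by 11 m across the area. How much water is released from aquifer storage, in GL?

ΔV ≈ 0.561 GL

S = Ss × b = 6.8 × 10^-6 m⁻¹ × 170 m = 1.156 × 10^-3
A = 10900 acres = 4.411 × 10^7 m²
ΔV = S × A × Δh = 0.001156 × 4.411 × 10^7 m² × 11 m = 5.609 × 10^5 m³
ΔV = 5.609 × 10^5 m³ = 0.5609 GL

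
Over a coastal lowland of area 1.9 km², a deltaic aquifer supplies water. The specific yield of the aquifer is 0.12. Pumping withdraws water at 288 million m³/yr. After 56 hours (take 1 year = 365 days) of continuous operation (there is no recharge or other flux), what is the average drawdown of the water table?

A = 1.9 km² = 1.9 × 10^6 m²
Q = 288 million m³/yr = 7.89 × 10^5 m³/d
t = 56 hours = 2.333 d
ΔV = Q × t = 7.89 × 10^5 m³/d × 2.333 d = 1.841 × 10^6 m³
Δh = ΔV / (Sy × A) = 1.841 × 10^6 / (0.12 × 1.9 × 10^6) = 8.075 m

Δh ≈ 8.07 m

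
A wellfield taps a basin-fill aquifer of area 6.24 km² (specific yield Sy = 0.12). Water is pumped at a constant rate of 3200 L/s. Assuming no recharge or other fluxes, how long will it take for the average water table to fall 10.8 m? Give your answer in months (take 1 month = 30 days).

A = 6.24 km² = 6.24 × 10^6 m²
ΔV = Sy × A × Δh = 0.12 × 6.24 × 10^6 × 10.8 = 8.087 × 10^6 m³
Q = 3200 L/s = 2.765 × 10^5 m³/d
t = ΔV / Q = 8.087 × 10^6 m³ / 2.765 × 10^5 m³/d = 29.25 d
t = 29.25 d ≈ 0.975 months

t ≈ 0.975 months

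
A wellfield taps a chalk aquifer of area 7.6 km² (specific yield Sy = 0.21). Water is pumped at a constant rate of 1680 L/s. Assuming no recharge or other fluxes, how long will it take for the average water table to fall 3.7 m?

A = 7.6 km² = 7.6 × 10^6 m²
ΔV = Sy × A × Δh = 0.21 × 7.6 × 10^6 × 3.7 = 5.905 × 10^6 m³
Q = 1680 L/s = 1.452 × 10^5 m³/d
t = ΔV / Q = 5.905 × 10^6 m³ / 1.452 × 10^5 m³/d = 40.68 d

t ≈ 40.7 days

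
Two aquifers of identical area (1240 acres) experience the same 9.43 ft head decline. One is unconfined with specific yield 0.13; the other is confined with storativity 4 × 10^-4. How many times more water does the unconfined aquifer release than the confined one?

A = 1240 acres = 5.018 × 10^6 m²
Δh = 9.43 ft = 2.874 m
Unconfined: ΔV_u = Sy × A × Δh = 0.13 × 5.018 × 10^6 × 2.874 = 1.875 × 10^6 m³
Confined: ΔV_c = S × A × Δh = 4 × 10^-4 × 5.018 × 10^6 × 2.874 = 5769 m³
Ratio = ΔV_u / ΔV_c = Sy / S = 0.13 / 4 × 10^-4 = 325

ΔV_u / ΔV_c ≈ 325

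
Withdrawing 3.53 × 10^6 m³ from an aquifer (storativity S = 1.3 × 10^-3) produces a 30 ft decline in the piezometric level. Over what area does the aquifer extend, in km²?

A ≈ 297 km²

Δh = 30 ft = 9.144 m
A = ΔV / (S × Δh) = 3.53 × 10^6 / (0.0013 × 9.144) = 2.97 × 10^8 m²
A = 2.97 × 10^8 m² = 297 km²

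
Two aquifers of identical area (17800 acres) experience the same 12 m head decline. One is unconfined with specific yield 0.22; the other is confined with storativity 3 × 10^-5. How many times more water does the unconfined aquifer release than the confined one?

A = 17800 acres = 7.203 × 10^7 m²
Unconfined: ΔV_u = Sy × A × Δh = 0.22 × 7.203 × 10^7 × 12 = 1.902 × 10^8 m³
Confined: ΔV_c = S × A × Δh = 3 × 10^-5 × 7.203 × 10^7 × 12 = 25930 m³
Ratio = ΔV_u / ΔV_c = Sy / S = 0.22 / 3 × 10^-5 = 7333

ΔV_u / ΔV_c ≈ 7330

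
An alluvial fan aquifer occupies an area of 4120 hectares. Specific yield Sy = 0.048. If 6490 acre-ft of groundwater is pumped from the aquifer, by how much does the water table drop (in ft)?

A = 4120 hectares = 4.12 × 10^7 m²
ΔV = 6490 acre-ft = 8.005 × 10^6 m³
Δh = ΔV / (Sy × A) = 8.005 × 10^6 m³ / (0.048 × 4.12 × 10^7 m²) = 4.048 m
Δh = 4.048 m = 13.28 ft

Δh ≈ 13.3 ft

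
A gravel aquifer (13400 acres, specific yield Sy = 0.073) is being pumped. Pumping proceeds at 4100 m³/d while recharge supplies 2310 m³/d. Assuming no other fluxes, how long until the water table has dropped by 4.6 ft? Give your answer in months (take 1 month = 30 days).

A = 13400 acres = 5.423 × 10^7 m²
Δh = 4.6 ft = 1.402 m
ΔV = Sy × A × Δh = 0.073 × 5.423 × 10^7 × 1.402 = 5.55 × 10^6 m³
Net withdrawal = 4100 − 2310 = 1790 m³/d
t = ΔV / Q = 5.55 × 10^6 m³ / 1790 m³/d = 3101 d
t = 3101 d ≈ 103.4 months

t ≈ 103 months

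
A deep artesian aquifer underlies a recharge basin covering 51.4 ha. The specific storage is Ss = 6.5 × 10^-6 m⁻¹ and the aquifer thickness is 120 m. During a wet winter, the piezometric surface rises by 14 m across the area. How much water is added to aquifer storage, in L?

S = Ss × b = 6.5 × 10^-6 m⁻¹ × 120 m = 7.8 × 10^-4
A = 51.4 ha = 5.14 × 10^5 m²
ΔV = S × A × Δh = 7.8 × 10^-4 × 5.14 × 10^5 m² × 14 m = 5613 m³
ΔV = 5613 m³ = 5.613 × 10^6 L

ΔV ≈ 5.61 × 10^6 L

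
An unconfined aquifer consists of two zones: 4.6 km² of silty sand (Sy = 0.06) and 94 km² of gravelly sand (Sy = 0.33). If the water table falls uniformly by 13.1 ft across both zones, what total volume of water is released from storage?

ΔV ≈ 1.25 × 10^8 m³

A₁ = 4.6 km² = 4.6 × 10^6 m²; A₂ = 94 km² = 9.4 × 10^7 m²
Δh = 13.1 ft = 3.993 m
ΔV₁ = 0.06 × 4.6 × 10^6 × 3.993 = 1.102 × 10^6 m³
ΔV₂ = 0.33 × 9.4 × 10^7 × 3.993 = 1.239 × 10^8 m³
ΔV = ΔV₁ + ΔV₂ = 1.25 × 10^8 m³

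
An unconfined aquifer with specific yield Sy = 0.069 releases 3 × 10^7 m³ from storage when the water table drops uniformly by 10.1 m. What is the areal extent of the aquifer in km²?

A ≈ 43 km²

A = ΔV / (Sy × Δh) = 3 × 10^7 / (0.069 × 10.1) = 4.305 × 10^7 m²
A = 4.305 × 10^7 m² = 43.05 km²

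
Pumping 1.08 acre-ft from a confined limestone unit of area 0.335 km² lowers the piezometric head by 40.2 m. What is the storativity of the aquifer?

A = 0.335 km² = 3.35 × 10^5 m²
ΔV = 1.08 acre-ft = 1332 m³
S = ΔV / (A × Δh) = 1332 m³ / (3.35 × 10^5 m² × 40.2 m) = 9.892 × 10^-5

S ≈ 9.9 × 10^-5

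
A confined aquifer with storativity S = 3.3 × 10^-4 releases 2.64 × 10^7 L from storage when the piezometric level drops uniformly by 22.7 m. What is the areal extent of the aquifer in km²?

A ≈ 3.52 km²

ΔV = 2.64 × 10^7 L = 26400 m³
A = ΔV / (S × Δh) = 26400 / (3.3 × 10^-4 × 22.7) = 3.524 × 10^6 m²
A = 3.524 × 10^6 m² = 3.524 km²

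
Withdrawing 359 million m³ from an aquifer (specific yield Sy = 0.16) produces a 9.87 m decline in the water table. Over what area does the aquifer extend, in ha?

A ≈ 22700 ha

ΔV = 359 million m³ = 3.59 × 10^8 m³
A = ΔV / (Sy × Δh) = 3.59 × 10^8 / (0.16 × 9.87) = 2.273 × 10^8 m²
A = 2.273 × 10^8 m² = 22730 ha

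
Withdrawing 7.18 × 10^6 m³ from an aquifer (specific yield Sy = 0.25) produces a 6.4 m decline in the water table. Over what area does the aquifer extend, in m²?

A = ΔV / (Sy × Δh) = 7.18 × 10^6 / (0.25 × 6.4) = 4.487 × 10^6 m²

A ≈ 4.49 × 10^6 m²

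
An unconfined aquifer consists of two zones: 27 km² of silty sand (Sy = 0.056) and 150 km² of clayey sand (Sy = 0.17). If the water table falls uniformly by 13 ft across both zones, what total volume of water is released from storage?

ΔV ≈ 1.07 × 10^8 m³

A₁ = 27 km² = 2.7 × 10^7 m²; A₂ = 150 km² = 1.5 × 10^8 m²
Δh = 13 ft = 3.962 m
ΔV₁ = 0.056 × 2.7 × 10^7 × 3.962 = 5.991 × 10^6 m³
ΔV₂ = 0.17 × 1.5 × 10^8 × 3.962 = 1.01 × 10^8 m³
ΔV = ΔV₁ + ΔV₂ = 1.07 × 10^8 m³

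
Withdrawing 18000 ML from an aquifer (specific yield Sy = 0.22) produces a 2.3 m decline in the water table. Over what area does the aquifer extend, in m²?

ΔV = 18000 ML = 1.8 × 10^7 m³
A = ΔV / (Sy × Δh) = 1.8 × 10^7 / (0.22 × 2.3) = 3.557 × 10^7 m²

A ≈ 3.56 × 10^7 m²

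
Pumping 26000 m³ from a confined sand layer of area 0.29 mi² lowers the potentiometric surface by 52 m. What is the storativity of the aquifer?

A = 0.29 mi² = 7.511 × 10^5 m²
S = ΔV / (A × Δh) = 26000 m³ / (7.511 × 10^5 m² × 52 m) = 6.657 × 10^-4

S ≈ 6.7 × 10^-4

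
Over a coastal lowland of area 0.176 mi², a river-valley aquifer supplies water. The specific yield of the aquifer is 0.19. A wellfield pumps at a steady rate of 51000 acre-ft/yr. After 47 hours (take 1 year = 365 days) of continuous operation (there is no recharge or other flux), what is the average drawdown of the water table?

Δh ≈ 3.9 m

A = 0.176 mi² = 4.558 × 10^5 m²
Q = 51000 acre-ft/yr = 1.723 × 10^5 m³/d
t = 47 hours = 1.958 d
ΔV = Q × t = 1.723 × 10^5 m³/d × 1.958 d = 3.375 × 10^5 m³
Δh = ΔV / (Sy × A) = 3.375 × 10^5 / (0.19 × 4.558 × 10^5) = 3.897 m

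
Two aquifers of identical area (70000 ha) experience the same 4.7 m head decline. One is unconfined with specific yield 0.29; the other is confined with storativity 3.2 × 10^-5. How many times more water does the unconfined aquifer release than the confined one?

A = 70000 ha = 7 × 10^8 m²
Unconfined: ΔV_u = Sy × A × Δh = 0.29 × 7 × 10^8 × 4.7 = 9.541 × 10^8 m³
Confined: ΔV_c = S × A × Δh = 3.2 × 10^-5 × 7 × 10^8 × 4.7 = 1.053 × 10^5 m³
Ratio = ΔV_u / ΔV_c = Sy / S = 0.29 / 3.2 × 10^-5 = 9062

ΔV_u / ΔV_c ≈ 9060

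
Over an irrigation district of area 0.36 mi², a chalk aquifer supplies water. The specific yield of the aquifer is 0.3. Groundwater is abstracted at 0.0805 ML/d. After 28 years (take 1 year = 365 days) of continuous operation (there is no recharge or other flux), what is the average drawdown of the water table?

A = 0.36 mi² = 9.324 × 10^5 m²
Q = 0.0805 ML/d = 80.5 m³/d
t = 28 years = 10220 d
ΔV = Q × t = 80.5 m³/d × 10220 d = 8.227 × 10^5 m³
Δh = ΔV / (Sy × A) = 8.227 × 10^5 / (0.3 × 9.324 × 10^5) = 2.941 m

Δh ≈ 2.94 m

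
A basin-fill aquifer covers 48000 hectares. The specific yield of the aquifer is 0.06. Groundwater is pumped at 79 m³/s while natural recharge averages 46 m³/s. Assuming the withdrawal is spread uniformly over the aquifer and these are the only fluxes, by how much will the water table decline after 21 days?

A = 48000 hectares = 4.8 × 10^8 m²
Net abstraction = 79 − 46 = 33 m³/s
Q_net = 33 m³/s = 2.851 × 10^6 m³/d
ΔV = Q × t = 2.851 × 10^6 m³/d × 21 d = 5.988 × 10^7 m³
Δh = ΔV / (Sy × A) = 5.988 × 10^7 / (0.06 × 4.8 × 10^8) = 2.079 m

Δh ≈ 2.08 m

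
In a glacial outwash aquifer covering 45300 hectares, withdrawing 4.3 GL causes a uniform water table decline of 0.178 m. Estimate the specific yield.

A = 45300 hectares = 4.53 × 10^8 m²
ΔV = 4.3 GL = 4.3 × 10^6 m³
Sy = ΔV / (A × Δh) = 4.3 × 10^6 m³ / (4.53 × 10^8 m² × 0.178 m) = 0.05333

Sy ≈ 0.053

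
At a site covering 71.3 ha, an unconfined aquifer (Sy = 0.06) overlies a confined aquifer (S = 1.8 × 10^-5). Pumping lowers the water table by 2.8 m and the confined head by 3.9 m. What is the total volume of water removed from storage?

A = 71.3 ha = 7.13 × 10^5 m²
Unconfined: ΔV_u = Sy × A × Δh_u = 0.06 × 7.13 × 10^5 × 2.8 = 1.198 × 10^5 m³
Confined: ΔV_c = S × A × Δh_c = 1.8 × 10^-5 × 7.13 × 10^5 × 3.9 = 50.05 m³
Total ΔV = 1.198 × 10^5 + 50.05 = 1.198 × 10^5 m³

ΔV ≈ 1.2 × 10^5 m³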